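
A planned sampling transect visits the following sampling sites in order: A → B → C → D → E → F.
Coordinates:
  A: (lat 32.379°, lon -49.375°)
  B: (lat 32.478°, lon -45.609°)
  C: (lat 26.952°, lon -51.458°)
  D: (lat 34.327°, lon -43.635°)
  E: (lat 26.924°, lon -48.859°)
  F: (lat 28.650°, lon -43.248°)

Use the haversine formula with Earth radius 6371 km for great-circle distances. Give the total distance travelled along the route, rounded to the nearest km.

3844 km

Leg distances:
A→B: 353.6 km  (cumulative 353.6 km)
B→C: 834.3 km  (cumulative 1187.9 km)
C→D: 1109.4 km  (cumulative 2297.4 km)
D→E: 962.7 km  (cumulative 3260.0 km)
E→F: 584.3 km  (cumulative 3844.3 km)
Total route length ≈ 3844 km.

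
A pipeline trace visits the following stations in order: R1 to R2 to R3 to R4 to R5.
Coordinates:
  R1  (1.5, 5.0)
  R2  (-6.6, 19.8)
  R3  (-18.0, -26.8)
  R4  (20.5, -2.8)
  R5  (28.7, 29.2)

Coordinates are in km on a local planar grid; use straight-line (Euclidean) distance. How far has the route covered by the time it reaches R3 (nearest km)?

65 km

Leg distances:
R1→R2: 16.9 km  (cumulative 16.9 km)
R2→R3: 48.0 km  (cumulative 64.8 km)
Cumulative distance at R3 ≈ 65 km.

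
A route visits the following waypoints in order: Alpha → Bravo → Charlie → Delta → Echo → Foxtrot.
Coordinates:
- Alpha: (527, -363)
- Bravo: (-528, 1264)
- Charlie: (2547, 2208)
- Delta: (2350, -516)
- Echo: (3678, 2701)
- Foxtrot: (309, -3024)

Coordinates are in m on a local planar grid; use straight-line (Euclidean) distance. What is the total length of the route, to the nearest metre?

Leg distances:
Alpha→Bravo: 1939.1 m  (cumulative 1939.1 m)
Bravo→Charlie: 3216.6 m  (cumulative 5155.7 m)
Charlie→Delta: 2731.1 m  (cumulative 7886.9 m)
Delta→Echo: 3480.3 m  (cumulative 11367.2 m)
Echo→Foxtrot: 6642.7 m  (cumulative 18009.9 m)
Total route length ≈ 18010 m.

18010 m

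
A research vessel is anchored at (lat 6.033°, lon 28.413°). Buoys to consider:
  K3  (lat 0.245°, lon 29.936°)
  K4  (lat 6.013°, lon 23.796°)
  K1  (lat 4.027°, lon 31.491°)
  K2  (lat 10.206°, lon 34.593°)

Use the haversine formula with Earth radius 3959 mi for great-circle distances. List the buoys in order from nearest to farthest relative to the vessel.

Computing each great-circle distance from (lat 6.033°, lon 28.413°):
K1 (lat 4.027°, lon 31.491°): 253.2 mi
K4 (lat 6.013°, lon 23.796°): 317.3 mi
K3 (lat 0.245°, lon 29.936°): 413.5 mi
K2 (lat 10.206°, lon 34.593°): 511.6 mi

K1, K4, K3, K2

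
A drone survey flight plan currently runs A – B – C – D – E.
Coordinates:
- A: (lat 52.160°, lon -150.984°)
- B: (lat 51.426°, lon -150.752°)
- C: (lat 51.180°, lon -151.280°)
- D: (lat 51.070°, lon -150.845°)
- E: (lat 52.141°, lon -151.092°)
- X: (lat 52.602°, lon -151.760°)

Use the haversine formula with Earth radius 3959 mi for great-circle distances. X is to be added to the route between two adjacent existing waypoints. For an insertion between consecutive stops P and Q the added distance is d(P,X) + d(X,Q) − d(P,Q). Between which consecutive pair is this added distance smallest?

between D and E

Added distance for inserting X between each consecutive pair:
A–B: 85.0 mi
B–C: 163.8 mi
C–D: 192.9 mi
D–E: 80.6 mi
Smallest added distance is 80.6 mi, inserting between D and E.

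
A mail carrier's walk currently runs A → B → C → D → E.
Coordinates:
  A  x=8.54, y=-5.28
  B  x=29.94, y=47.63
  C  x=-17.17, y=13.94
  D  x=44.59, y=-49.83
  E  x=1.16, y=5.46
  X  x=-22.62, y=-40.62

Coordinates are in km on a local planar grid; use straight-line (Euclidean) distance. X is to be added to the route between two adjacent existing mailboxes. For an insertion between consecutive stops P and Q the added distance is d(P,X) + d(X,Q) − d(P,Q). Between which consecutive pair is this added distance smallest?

Added distance for inserting X between each consecutive pair:
A–B: 92.8 km
B–C: 99.6 km
C–D: 33.9 km
D–E: 49.4 km
Smallest added distance is 33.9 km, inserting between C and D.

between C and D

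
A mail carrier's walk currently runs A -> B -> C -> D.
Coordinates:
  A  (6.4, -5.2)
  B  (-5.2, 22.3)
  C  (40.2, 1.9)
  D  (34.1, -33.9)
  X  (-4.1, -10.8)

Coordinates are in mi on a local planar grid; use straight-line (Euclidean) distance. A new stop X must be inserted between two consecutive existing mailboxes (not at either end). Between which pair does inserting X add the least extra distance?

between A and B

Added distance for inserting X between each consecutive pair:
A–B: 15.2 mi
B–C: 29.4 mi
C–D: 54.4 mi
Smallest added distance is 15.2 mi, inserting between A and B.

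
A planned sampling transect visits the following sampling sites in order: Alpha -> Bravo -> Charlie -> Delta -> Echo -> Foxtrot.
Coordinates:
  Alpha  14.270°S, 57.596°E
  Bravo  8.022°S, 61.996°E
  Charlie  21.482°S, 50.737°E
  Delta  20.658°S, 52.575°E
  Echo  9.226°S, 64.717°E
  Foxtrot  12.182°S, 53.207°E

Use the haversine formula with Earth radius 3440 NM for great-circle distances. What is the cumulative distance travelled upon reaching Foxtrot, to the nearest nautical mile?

Leg distances:
Alpha→Bravo: 455.9 NM  (cumulative 455.9 NM)
Bravo→Charlie: 1038.2 NM  (cumulative 1494.1 NM)
Charlie→Delta: 114.2 NM  (cumulative 1608.3 NM)
Delta→Echo: 982.4 NM  (cumulative 2590.7 NM)
Echo→Foxtrot: 701.7 NM  (cumulative 3292.5 NM)
Cumulative distance at Foxtrot ≈ 3292 NM.

3292 NM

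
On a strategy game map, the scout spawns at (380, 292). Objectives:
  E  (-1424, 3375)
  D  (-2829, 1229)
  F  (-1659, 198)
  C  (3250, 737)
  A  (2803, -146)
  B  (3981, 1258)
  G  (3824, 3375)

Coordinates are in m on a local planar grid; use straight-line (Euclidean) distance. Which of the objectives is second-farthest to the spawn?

B

Distances from the spawn ((380, 292)):
G: 4622.3 m
B: 3728.3 m
E: 3572.0 m
D: 3343.0 m
C: 2904.3 m
A: 2462.3 m
F: 2041.2 m
The second-farthest is B at 3728.3 m.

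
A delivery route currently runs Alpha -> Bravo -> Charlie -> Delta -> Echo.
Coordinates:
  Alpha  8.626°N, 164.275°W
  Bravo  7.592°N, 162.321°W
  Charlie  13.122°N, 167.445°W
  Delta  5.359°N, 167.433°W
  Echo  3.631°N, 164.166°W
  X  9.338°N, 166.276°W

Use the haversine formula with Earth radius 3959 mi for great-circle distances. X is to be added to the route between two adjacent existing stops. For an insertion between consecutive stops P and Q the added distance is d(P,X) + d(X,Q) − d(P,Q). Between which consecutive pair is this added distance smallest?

between Charlie and Delta

Added distance for inserting X between each consecutive pair:
Alpha–Bravo: 289.6 mi
Bravo–Charlie: 52.3 mi
Charlie–Delta: 22.9 mi
Delta–Echo: 451.5 mi
Smallest added distance is 22.9 mi, inserting between Charlie and Delta.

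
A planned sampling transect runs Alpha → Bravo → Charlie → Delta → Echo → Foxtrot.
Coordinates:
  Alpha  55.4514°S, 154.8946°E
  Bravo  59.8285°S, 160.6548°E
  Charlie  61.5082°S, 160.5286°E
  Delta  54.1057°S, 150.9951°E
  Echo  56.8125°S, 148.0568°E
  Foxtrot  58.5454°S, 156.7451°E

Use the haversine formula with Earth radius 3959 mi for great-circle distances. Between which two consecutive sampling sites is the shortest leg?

Bravo–Charlie

Leg distances:
Alpha→Bravo: 369.7 mi
Bravo→Charlie: 116.1 mi
Charlie→Delta: 619.0 mi
Delta→Echo: 219.6 mi
Echo→Foxtrot: 342.3 mi
The shortest leg is Bravo–Charlie at 116.1 mi.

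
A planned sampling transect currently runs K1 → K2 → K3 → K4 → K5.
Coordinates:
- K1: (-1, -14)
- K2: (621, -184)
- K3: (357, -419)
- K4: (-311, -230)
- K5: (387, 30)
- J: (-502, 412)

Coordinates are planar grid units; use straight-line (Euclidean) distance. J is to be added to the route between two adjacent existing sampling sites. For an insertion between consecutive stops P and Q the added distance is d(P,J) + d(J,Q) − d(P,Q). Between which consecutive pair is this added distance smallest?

between K4 and K5

Added distance for inserting J between each consecutive pair:
K1–K2: 1284.2
K2–K3: 2113.1
K3–K4: 1170.8
K4–K5: 892.6
Smallest added distance is 892.6, inserting between K4 and K5.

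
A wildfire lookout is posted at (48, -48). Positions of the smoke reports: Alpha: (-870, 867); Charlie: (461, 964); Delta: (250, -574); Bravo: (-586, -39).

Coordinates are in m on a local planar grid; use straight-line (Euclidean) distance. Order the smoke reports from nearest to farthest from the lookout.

Distances from the lookout:
Delta (250, -574): 563.5 m
Bravo (-586, -39): 634.1 m
Charlie (461, 964): 1093.0 m
Alpha (-870, 867): 1296.1 m

Delta, Bravo, Charlie, Alpha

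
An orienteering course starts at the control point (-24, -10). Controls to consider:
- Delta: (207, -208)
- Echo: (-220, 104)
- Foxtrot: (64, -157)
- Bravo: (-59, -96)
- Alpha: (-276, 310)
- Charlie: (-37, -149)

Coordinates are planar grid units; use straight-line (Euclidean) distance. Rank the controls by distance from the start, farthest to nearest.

Alpha, Delta, Echo, Foxtrot, Charlie, Bravo

Distance from the start at (-24, -10) to each:
Alpha (-276, 310): 407.3
Delta (207, -208): 304.2
Echo (-220, 104): 226.7
Foxtrot (64, -157): 171.3
Charlie (-37, -149): 139.6
Bravo (-59, -96): 92.8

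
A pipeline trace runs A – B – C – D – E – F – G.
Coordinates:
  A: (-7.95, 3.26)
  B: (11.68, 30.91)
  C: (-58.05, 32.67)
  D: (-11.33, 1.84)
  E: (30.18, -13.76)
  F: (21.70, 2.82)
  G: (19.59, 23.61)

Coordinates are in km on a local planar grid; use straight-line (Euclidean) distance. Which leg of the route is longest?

Leg distances:
A→B: 33.9 km
B→C: 69.8 km
C→D: 56.0 km
D→E: 44.3 km
E→F: 18.6 km
F→G: 20.9 km
The longest leg is B–C at 69.8 km.

B–C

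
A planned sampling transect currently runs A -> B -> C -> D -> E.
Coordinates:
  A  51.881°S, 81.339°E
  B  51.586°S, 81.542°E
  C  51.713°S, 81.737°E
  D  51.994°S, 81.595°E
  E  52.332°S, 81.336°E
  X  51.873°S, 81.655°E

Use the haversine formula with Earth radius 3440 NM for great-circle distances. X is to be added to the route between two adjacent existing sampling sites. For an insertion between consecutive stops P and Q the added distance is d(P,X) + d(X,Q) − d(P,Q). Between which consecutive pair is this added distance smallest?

between C and D

Added distance for inserting X between each consecutive pair:
A–B: 10.2 NM
B–C: 17.3 NM
C–D: 0.0 NM
D–E: 15.1 NM
Smallest added distance is 0.0 NM, inserting between C and D.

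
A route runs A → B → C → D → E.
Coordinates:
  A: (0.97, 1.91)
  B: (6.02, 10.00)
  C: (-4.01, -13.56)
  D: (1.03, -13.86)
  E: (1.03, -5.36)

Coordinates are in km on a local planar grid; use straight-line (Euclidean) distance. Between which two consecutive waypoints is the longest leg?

B–C

Leg distances:
A→B: 9.5 km
B→C: 25.6 km
C→D: 5.0 km
D→E: 8.5 km
The longest leg is B–C at 25.6 km.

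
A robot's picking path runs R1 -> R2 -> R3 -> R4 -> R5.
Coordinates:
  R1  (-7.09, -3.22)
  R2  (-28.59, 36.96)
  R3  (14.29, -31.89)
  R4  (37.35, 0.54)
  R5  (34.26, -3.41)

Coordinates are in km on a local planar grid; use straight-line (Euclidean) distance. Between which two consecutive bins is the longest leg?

Leg distances:
R1→R2: 45.6 km
R2→R3: 81.1 km
R3→R4: 39.8 km
R4→R5: 5.0 km
The longest leg is R2–R3 at 81.1 km.

R2–R3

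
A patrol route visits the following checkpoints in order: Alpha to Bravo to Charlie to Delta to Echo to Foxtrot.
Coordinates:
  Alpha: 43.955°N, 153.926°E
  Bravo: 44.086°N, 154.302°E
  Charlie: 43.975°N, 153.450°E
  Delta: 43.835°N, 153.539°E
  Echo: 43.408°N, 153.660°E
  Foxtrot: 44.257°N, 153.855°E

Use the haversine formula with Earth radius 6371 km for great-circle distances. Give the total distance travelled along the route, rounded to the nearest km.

264 km

Leg distances:
Alpha→Bravo: 33.4 km  (cumulative 33.4 km)
Bravo→Charlie: 69.2 km  (cumulative 102.6 km)
Charlie→Delta: 17.1 km  (cumulative 119.8 km)
Delta→Echo: 48.5 km  (cumulative 168.2 km)
Echo→Foxtrot: 95.7 km  (cumulative 263.9 km)
Total route length ≈ 264 km.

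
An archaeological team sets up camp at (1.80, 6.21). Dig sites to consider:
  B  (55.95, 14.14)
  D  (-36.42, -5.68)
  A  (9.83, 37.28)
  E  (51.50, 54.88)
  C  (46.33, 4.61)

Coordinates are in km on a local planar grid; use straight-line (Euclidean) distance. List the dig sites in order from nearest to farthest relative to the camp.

A, D, C, B, E

Distance from the camp at (1.80, 6.21) to each:
A (9.83, 37.28): 32.1 km
D (-36.42, -5.68): 40.0 km
C (46.33, 4.61): 44.6 km
B (55.95, 14.14): 54.7 km
E (51.50, 54.88): 69.6 km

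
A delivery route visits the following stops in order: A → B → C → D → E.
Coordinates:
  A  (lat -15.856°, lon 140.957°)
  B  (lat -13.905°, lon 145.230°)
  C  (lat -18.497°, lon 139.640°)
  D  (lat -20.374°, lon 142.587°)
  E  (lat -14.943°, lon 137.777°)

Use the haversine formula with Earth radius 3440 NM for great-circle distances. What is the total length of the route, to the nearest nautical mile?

Leg distances:
A→B: 274.2 NM  (cumulative 274.2 NM)
B→C: 424.0 NM  (cumulative 698.2 NM)
C→D: 201.3 NM  (cumulative 899.6 NM)
D→E: 426.6 NM  (cumulative 1326.2 NM)
Total route length ≈ 1326 NM.

1326 NM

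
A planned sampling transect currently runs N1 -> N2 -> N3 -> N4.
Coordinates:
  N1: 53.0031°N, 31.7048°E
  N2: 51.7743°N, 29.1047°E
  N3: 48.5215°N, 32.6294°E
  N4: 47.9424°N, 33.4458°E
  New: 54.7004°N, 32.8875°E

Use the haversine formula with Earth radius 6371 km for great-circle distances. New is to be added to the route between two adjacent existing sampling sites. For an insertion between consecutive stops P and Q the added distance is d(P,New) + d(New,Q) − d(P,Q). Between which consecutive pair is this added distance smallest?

between N1 and N2

Added distance for inserting New between each consecutive pair:
N1–N2: 392.2 km
N2–N3: 658.3 km
N3–N4: 1351.4 km
Smallest added distance is 392.2 km, inserting between N1 and N2.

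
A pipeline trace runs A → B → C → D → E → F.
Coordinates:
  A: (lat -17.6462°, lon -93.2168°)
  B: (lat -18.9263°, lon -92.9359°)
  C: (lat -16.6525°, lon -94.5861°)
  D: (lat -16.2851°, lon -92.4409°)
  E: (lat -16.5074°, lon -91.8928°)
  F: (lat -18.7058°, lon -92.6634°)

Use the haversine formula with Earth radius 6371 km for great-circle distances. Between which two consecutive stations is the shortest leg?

D–E

Leg distances:
A→B: 145.4 km
B→C: 307.3 km
C→D: 232.4 km
D→E: 63.5 km
E→F: 257.7 km
The shortest leg is D–E at 63.5 km.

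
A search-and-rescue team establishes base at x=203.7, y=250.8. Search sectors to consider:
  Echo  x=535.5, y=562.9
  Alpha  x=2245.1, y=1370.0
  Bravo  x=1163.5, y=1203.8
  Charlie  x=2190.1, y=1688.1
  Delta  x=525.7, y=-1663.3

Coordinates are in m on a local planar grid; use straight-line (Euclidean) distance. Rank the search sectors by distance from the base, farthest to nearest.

Charlie, Alpha, Delta, Bravo, Echo

Distances from the base:
Charlie x=2190.1, y=1688.1: 2451.9 m
Alpha x=2245.1, y=1370.0: 2328.1 m
Delta x=525.7, y=-1663.3: 1941.0 m
Bravo x=1163.5, y=1203.8: 1352.6 m
Echo x=535.5, y=562.9: 455.5 m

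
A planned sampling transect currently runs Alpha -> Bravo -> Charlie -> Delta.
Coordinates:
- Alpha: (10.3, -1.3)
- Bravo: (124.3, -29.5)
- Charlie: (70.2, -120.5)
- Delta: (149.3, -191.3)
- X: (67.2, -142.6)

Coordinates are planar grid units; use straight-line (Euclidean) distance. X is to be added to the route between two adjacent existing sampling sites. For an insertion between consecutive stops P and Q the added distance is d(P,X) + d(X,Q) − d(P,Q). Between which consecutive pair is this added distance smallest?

Added distance for inserting X between each consecutive pair:
Alpha–Bravo: 161.6
Bravo–Charlie: 43.1
Charlie–Delta: 11.6
Smallest added distance is 11.6, inserting between Charlie and Delta.

between Charlie and Delta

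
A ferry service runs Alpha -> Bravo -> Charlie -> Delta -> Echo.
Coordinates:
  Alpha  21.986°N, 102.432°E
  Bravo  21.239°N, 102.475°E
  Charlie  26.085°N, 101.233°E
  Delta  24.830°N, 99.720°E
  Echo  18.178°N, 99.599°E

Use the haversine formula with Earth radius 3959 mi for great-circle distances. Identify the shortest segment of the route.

Leg distances:
Alpha→Bravo: 51.7 mi
Bravo→Charlie: 343.9 mi
Charlie→Delta: 128.2 mi
Delta→Echo: 459.7 mi
The shortest leg is Alpha–Bravo at 51.7 mi.

Alpha–Bravo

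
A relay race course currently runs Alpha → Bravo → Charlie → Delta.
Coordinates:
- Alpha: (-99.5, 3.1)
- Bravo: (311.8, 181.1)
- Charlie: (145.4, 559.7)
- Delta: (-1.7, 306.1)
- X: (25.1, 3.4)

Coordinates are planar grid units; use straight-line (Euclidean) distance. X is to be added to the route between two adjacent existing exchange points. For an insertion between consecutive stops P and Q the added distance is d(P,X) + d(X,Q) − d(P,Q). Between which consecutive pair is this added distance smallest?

between Alpha and Bravo

Added distance for inserting X between each consecutive pair:
Alpha–Bravo: 13.7
Bravo–Charlie: 492.9
Charlie–Delta: 579.9
Smallest added distance is 13.7, inserting between Alpha and Bravo.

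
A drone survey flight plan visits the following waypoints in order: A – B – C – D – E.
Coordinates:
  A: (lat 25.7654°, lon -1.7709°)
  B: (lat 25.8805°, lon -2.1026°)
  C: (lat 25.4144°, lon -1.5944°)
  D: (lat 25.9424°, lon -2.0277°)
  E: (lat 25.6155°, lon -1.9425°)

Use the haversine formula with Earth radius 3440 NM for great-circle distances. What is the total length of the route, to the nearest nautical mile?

118 NM

Leg distances:
A→B: 19.2 NM  (cumulative 19.2 NM)
B→C: 39.2 NM  (cumulative 58.5 NM)
C→D: 39.4 NM  (cumulative 97.9 NM)
D→E: 20.2 NM  (cumulative 118.0 NM)
Total route length ≈ 118 NM.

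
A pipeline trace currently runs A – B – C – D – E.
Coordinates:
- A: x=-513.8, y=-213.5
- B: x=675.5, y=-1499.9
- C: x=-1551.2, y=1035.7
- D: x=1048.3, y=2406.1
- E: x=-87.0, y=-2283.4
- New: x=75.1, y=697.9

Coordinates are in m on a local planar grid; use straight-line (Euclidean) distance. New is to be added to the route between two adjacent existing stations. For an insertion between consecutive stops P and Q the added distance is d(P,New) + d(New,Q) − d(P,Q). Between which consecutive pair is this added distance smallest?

Added distance for inserting New between each consecutive pair:
A–B: 1611.5 m
B–C: 564.8 m
C–D: 688.4 m
D–E: 126.7 m
Smallest added distance is 126.7 m, inserting between D and E.

between D and E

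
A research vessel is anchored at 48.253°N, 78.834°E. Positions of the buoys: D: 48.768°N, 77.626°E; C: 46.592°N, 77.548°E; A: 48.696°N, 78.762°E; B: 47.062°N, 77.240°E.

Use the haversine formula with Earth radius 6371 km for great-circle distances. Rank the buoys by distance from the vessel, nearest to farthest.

A, D, B, C

Distances from the vessel:
A 48.696°N, 78.762°E: 49.5 km
D 48.768°N, 77.626°E: 105.8 km
B 47.062°N, 77.240°E: 178.3 km
C 46.592°N, 77.548°E: 208.5 km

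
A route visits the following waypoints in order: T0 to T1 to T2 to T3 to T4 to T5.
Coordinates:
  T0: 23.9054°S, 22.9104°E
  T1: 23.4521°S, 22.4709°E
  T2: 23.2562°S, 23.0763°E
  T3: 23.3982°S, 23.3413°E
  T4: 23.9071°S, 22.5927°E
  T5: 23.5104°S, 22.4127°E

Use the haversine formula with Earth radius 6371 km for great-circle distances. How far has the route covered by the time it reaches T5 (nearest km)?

307 km

Leg distances:
T0→T1: 67.4 km  (cumulative 67.4 km)
T1→T2: 65.5 km  (cumulative 132.9 km)
T2→T3: 31.3 km  (cumulative 164.3 km)
T3→T4: 95.0 km  (cumulative 259.2 km)
T4→T5: 47.8 km  (cumulative 307.0 km)
Cumulative distance at T5 ≈ 307 km.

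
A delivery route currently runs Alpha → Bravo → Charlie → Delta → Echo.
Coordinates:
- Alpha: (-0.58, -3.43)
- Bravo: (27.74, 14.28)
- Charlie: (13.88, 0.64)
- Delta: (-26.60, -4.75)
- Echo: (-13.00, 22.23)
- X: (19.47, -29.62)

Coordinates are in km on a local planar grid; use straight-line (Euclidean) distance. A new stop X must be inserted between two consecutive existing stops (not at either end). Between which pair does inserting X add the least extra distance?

between Charlie and Delta

Added distance for inserting X between each consecutive pair:
Alpha–Bravo: 44.3 km
Bravo–Charlie: 56.0 km
Charlie–Delta: 42.3 km
Delta–Echo: 83.3 km
Smallest added distance is 42.3 km, inserting between Charlie and Delta.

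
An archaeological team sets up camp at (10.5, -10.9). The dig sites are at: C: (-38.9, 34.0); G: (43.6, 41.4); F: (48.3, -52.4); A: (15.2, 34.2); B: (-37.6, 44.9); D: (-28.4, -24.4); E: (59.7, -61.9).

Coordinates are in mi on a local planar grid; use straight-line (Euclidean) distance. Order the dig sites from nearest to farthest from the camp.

Distance from the camp at (10.5, -10.9) to each:
D (-28.4, -24.4): 41.2 mi
A (15.2, 34.2): 45.3 mi
F (48.3, -52.4): 56.1 mi
G (43.6, 41.4): 61.9 mi
C (-38.9, 34.0): 66.8 mi
E (59.7, -61.9): 70.9 mi
B (-37.6, 44.9): 73.7 mi

D, A, F, G, C, E, B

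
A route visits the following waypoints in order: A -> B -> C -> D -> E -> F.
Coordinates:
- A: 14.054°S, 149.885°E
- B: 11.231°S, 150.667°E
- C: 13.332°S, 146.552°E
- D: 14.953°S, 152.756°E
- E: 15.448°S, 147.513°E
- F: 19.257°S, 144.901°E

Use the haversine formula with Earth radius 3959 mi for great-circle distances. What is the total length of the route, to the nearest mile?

Leg distances:
A→B: 202.1 mi  (cumulative 202.1 mi)
B→C: 313.5 mi  (cumulative 515.5 mi)
C→D: 430.5 mi  (cumulative 946.0 mi)
D→E: 351.3 mi  (cumulative 1297.3 mi)
E→F: 314.5 mi  (cumulative 1611.8 mi)
Total route length ≈ 1612 mi.

1612 mi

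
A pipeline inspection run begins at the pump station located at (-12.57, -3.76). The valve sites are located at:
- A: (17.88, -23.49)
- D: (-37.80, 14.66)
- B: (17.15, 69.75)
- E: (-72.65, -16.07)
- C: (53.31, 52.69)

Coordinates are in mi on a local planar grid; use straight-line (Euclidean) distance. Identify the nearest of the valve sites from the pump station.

Distance to each, sorted:
D: 31.2 mi
A: 36.3 mi
E: 61.3 mi
B: 79.3 mi
C: 86.8 mi
The nearest is D at 31.2 mi.

D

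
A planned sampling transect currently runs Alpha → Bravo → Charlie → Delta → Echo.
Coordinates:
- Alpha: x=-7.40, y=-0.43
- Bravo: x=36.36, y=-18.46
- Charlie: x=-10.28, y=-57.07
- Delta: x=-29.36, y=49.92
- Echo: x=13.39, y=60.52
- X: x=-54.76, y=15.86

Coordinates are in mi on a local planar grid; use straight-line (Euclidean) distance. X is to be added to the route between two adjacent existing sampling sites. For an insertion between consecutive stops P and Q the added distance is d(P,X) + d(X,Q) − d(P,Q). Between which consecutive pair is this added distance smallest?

between Charlie and Delta

Added distance for inserting X between each consecutive pair:
Alpha–Bravo: 100.1 mi
Bravo–Charlie: 122.2 mi
Charlie–Delta: 19.2 mi
Delta–Echo: 79.9 mi
Smallest added distance is 19.2 mi, inserting between Charlie and Delta.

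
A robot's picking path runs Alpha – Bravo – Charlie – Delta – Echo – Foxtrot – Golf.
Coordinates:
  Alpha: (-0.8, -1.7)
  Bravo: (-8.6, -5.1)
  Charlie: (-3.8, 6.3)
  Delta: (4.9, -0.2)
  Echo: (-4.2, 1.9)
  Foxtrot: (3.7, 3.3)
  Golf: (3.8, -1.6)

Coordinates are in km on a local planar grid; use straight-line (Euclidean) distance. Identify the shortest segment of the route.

Foxtrot–Golf

Leg distances:
Alpha→Bravo: 8.5 km
Bravo→Charlie: 12.4 km
Charlie→Delta: 10.9 km
Delta→Echo: 9.3 km
Echo→Foxtrot: 8.0 km
Foxtrot→Golf: 4.9 km
The shortest leg is Foxtrot–Golf at 4.9 km.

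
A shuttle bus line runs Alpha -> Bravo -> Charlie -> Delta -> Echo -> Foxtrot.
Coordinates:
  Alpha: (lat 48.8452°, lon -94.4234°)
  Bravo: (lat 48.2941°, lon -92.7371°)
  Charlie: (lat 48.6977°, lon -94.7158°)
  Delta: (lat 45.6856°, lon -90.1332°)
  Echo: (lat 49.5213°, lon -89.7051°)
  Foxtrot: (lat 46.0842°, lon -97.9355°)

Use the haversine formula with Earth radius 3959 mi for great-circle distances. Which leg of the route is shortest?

Leg distances:
Alpha→Bravo: 86.0 mi
Bravo→Charlie: 94.8 mi
Charlie→Delta: 299.3 mi
Delta→Echo: 265.8 mi
Echo→Foxtrot: 449.4 mi
The shortest leg is Alpha–Bravo at 86.0 mi.

Alpha–Bravo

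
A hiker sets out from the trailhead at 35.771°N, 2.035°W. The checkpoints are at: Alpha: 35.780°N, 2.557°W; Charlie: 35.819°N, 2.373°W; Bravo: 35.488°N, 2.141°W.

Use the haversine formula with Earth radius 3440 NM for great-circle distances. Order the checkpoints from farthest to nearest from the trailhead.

Computing each great-circle distance from 35.771°N, 2.035°W:
Alpha 35.780°N, 2.557°W: 25.4 NM
Bravo 35.488°N, 2.141°W: 17.8 NM
Charlie 35.819°N, 2.373°W: 16.7 NM

Alpha, Bravo, Charlie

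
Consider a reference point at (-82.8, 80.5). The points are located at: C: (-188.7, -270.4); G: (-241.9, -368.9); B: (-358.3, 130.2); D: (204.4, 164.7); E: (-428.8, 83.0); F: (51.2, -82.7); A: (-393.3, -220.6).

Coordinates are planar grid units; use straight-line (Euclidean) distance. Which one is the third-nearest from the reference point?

Distance to each, sorted:
F: 211.2
B: 279.9
D: 299.3
E: 346.0
C: 366.5
A: 432.5
G: 476.7
The third-nearest is D at 299.3.

D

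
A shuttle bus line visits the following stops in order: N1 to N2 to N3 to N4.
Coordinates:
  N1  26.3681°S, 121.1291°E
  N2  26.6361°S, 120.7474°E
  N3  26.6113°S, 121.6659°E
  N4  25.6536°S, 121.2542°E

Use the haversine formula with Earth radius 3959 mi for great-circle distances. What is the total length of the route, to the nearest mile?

158 mi

Leg distances:
N1→N2: 30.0 mi  (cumulative 30.0 mi)
N2→N3: 56.8 mi  (cumulative 86.8 mi)
N3→N4: 70.9 mi  (cumulative 157.7 mi)
Total route length ≈ 158 mi.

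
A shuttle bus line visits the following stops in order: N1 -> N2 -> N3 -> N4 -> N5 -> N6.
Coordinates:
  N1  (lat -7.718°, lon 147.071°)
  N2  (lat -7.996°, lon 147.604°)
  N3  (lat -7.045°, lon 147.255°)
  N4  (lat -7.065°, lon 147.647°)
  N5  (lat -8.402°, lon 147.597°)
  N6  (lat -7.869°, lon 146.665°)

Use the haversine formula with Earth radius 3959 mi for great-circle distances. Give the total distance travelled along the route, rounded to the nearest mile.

Leg distances:
N1→N2: 41.2 mi  (cumulative 41.2 mi)
N2→N3: 69.9 mi  (cumulative 111.2 mi)
N3→N4: 26.9 mi  (cumulative 138.1 mi)
N4→N5: 92.4 mi  (cumulative 230.5 mi)
N5→N6: 73.6 mi  (cumulative 304.1 mi)
Total route length ≈ 304 mi.

304 mi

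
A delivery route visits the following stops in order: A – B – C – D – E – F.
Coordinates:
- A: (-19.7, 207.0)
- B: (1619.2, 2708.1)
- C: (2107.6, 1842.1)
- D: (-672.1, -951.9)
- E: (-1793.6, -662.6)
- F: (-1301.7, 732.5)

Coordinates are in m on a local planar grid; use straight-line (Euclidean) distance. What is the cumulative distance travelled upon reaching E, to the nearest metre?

9084 m

Leg distances:
A→B: 2990.2 m  (cumulative 2990.2 m)
B→C: 994.2 m  (cumulative 3984.5 m)
C→D: 3941.2 m  (cumulative 7925.7 m)
D→E: 1158.2 m  (cumulative 9083.9 m)
Cumulative distance at E ≈ 9084 m.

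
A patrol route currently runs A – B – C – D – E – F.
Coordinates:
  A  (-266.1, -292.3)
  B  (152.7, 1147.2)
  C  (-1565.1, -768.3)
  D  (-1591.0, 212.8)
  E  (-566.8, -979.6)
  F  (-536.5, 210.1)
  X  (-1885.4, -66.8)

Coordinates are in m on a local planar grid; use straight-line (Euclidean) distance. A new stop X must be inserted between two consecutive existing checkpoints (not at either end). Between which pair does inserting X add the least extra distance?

Added distance for inserting X between each consecutive pair:
A–B: 2508.0 m
B–C: 570.5 m
C–D: 195.7 m
D–E: 437.9 m
E–F: 1790.7 m
Smallest added distance is 195.7 m, inserting between C and D.

between C and D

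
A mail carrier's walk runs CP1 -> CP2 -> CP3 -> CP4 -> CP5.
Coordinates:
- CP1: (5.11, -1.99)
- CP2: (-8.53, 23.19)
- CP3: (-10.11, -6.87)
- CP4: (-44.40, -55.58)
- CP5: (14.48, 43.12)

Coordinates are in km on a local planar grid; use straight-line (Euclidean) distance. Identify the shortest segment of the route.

CP1–CP2

Leg distances:
CP1→CP2: 28.6 km
CP2→CP3: 30.1 km
CP3→CP4: 59.6 km
CP4→CP5: 114.9 km
The shortest leg is CP1–CP2 at 28.6 km.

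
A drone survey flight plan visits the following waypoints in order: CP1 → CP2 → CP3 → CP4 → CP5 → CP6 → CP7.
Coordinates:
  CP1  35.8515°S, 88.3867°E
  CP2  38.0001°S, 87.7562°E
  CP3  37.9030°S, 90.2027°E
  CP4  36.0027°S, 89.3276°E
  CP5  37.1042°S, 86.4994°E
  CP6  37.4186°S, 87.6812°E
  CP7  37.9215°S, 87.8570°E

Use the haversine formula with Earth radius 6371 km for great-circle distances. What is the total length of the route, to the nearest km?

Leg distances:
CP1→CP2: 245.4 km  (cumulative 245.4 km)
CP2→CP3: 214.8 km  (cumulative 460.2 km)
CP3→CP4: 225.2 km  (cumulative 685.3 km)
CP4→CP5: 280.7 km  (cumulative 966.1 km)
CP5→CP6: 110.3 km  (cumulative 1076.3 km)
CP6→CP7: 58.0 km  (cumulative 1134.4 km)
Total route length ≈ 1134 km.

1134 km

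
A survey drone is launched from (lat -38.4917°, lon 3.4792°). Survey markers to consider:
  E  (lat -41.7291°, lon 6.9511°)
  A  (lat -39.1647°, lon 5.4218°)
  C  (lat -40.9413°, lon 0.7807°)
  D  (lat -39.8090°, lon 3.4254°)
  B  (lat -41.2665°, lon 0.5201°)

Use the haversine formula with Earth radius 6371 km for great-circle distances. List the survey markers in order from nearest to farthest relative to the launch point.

D, A, C, B, E

Distance from the launch point at (lat -38.4917°, lon 3.4792°) to each:
D (lat -39.8090°, lon 3.4254°): 146.6 km
A (lat -39.1647°, lon 5.4218°): 184.2 km
C (lat -40.9413°, lon 0.7807°): 357.0 km
B (lat -41.2665°, lon 0.5201°): 398.6 km
E (lat -41.7291°, lon 6.9511°): 465.5 km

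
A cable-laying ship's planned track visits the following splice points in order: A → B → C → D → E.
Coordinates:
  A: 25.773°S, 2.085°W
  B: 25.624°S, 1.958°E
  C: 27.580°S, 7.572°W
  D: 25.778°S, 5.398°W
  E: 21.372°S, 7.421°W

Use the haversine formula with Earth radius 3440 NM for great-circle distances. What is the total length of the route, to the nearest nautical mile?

Leg distances:
A→B: 218.9 NM  (cumulative 218.9 NM)
B→C: 524.8 NM  (cumulative 743.7 NM)
C→D: 159.1 NM  (cumulative 902.7 NM)
D→E: 287.0 NM  (cumulative 1189.7 NM)
Total route length ≈ 1190 NM.

1190 NM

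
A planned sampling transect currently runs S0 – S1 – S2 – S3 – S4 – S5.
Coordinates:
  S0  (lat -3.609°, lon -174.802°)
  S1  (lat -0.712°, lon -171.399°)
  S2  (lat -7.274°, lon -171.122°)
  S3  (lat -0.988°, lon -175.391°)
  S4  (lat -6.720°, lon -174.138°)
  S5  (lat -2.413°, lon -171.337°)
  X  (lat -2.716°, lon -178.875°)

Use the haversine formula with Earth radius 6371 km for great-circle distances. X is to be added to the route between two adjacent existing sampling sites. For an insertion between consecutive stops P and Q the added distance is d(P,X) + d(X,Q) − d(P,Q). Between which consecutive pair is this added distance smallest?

Added distance for inserting X between each consecutive pair:
S0–S1: 826.5 km
S1–S2: 1126.9 km
S2–S3: 585.2 km
S3–S4: 468.1 km
S4–S5: 955.6 km
Smallest added distance is 468.1 km, inserting between S3 and S4.

between S3 and S4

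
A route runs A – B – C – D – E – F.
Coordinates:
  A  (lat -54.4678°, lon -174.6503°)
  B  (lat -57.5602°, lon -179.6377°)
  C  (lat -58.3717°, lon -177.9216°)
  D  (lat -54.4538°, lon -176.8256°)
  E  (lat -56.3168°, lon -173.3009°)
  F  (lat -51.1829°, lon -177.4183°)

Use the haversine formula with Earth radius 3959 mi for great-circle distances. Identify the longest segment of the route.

Leg distances:
A→B: 287.5 mi
B→C: 84.3 mi
C→D: 273.9 mi
D→E: 188.9 mi
E→F: 392.4 mi
The longest leg is E–F at 392.4 mi.

E–F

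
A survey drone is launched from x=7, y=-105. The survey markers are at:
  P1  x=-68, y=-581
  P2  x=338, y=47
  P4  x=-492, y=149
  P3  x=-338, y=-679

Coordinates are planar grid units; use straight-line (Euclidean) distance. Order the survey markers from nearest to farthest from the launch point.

P2, P1, P4, P3

Distances from the launch point:
P2 x=338, y=47: 364.2
P1 x=-68, y=-581: 481.9
P4 x=-492, y=149: 559.9
P3 x=-338, y=-679: 669.7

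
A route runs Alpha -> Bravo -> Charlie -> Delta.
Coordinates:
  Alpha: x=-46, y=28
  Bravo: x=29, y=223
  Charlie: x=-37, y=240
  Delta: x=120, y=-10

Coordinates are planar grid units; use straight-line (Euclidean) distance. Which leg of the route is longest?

Leg distances:
Alpha→Bravo: 208.9
Bravo→Charlie: 68.2
Charlie→Delta: 295.2
The longest leg is Charlie–Delta at 295.2.

Charlie–Delta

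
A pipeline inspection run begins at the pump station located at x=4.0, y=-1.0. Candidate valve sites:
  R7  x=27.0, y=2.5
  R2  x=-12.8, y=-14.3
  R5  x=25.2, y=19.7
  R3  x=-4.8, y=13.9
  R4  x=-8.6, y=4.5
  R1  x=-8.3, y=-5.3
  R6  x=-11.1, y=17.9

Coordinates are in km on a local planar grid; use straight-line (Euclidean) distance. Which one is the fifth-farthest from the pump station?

Distances from the pump station (x=4.0, y=-1.0):
R5: 29.6 km
R6: 24.2 km
R7: 23.3 km
R2: 21.4 km
R3: 17.3 km
R4: 13.7 km
R1: 13.0 km
The fifth-farthest is R3 at 17.3 km.

R3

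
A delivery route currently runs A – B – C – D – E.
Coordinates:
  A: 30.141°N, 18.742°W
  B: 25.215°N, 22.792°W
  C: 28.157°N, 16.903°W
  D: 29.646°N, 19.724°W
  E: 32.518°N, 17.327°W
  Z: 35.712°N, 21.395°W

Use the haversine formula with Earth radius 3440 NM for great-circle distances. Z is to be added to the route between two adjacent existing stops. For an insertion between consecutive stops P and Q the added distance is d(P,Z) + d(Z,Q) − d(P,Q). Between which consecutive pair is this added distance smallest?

Added distance for inserting Z between each consecutive pair:
A–B: 628.7 NM
B–C: 780.4 NM
C–D: 708.6 NM
D–E: 440.5 NM
Smallest added distance is 440.5 NM, inserting between D and E.

between D and E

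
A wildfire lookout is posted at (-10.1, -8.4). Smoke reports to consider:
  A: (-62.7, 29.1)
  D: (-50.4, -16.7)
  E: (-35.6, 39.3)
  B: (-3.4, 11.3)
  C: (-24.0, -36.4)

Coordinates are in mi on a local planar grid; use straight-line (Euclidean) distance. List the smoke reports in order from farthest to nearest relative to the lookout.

Distances from the lookout:
A (-62.7, 29.1): 64.6 mi
E (-35.6, 39.3): 54.1 mi
D (-50.4, -16.7): 41.1 mi
C (-24.0, -36.4): 31.3 mi
B (-3.4, 11.3): 20.8 mi

A, E, D, C, B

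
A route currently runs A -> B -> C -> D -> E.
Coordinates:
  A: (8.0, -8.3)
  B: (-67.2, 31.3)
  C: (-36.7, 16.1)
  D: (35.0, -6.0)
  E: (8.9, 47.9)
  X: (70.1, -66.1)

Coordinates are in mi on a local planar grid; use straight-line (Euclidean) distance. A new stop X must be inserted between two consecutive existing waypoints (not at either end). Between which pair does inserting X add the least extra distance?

between C and D

Added distance for inserting X between each consecutive pair:
A–B: 168.2 mi
B–C: 269.0 mi
C–D: 129.3 mi
D–E: 139.1 mi
Smallest added distance is 129.3 mi, inserting between C and D.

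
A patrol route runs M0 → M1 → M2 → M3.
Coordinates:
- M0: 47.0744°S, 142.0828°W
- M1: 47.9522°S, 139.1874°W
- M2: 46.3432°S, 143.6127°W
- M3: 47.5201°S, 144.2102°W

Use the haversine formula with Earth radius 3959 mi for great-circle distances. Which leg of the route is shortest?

Leg distances:
M0→M1: 148.1 mi
M1→M2: 235.8 mi
M2→M3: 86.1 mi
The shortest leg is M2–M3 at 86.1 mi.

M2–M3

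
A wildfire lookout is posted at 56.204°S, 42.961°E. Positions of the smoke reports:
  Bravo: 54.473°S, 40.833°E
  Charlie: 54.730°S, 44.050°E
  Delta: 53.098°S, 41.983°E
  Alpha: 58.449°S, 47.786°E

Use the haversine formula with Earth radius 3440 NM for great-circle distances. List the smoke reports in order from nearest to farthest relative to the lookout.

Distance from the lookout at 56.204°S, 42.961°E to each:
Charlie 54.730°S, 44.050°E: 95.9 NM
Bravo 54.473°S, 40.833°E: 126.8 NM
Delta 53.098°S, 41.983°E: 189.5 NM
Alpha 58.449°S, 47.786°E: 206.4 NM

Charlie, Bravo, Delta, Alpha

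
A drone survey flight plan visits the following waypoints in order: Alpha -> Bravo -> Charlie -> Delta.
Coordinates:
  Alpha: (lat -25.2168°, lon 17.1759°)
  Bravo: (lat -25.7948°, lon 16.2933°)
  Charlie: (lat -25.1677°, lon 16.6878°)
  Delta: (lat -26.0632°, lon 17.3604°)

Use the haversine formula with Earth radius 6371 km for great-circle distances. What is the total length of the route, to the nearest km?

310 km

Leg distances:
Alpha→Bravo: 109.4 km  (cumulative 109.4 km)
Bravo→Charlie: 80.2 km  (cumulative 189.6 km)
Charlie→Delta: 120.3 km  (cumulative 309.9 km)
Total route length ≈ 310 km.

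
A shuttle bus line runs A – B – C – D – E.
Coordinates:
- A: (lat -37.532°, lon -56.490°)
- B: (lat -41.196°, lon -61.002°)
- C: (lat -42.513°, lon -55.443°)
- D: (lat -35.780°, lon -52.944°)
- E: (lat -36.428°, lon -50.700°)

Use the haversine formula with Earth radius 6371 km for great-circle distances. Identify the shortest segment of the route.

Leg distances:
A→B: 562.4 km
B→C: 483.0 km
C→D: 779.0 km
D→E: 214.1 km
The shortest leg is D–E at 214.1 km.

D–E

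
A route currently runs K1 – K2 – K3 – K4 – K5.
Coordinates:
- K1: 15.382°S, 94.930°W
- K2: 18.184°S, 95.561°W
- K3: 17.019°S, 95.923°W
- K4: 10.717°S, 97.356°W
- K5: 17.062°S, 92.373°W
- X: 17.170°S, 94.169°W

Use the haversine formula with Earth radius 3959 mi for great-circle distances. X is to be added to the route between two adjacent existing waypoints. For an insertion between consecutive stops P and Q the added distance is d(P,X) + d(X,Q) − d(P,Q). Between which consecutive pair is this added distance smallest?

between K1 and K2

Added distance for inserting X between each consecutive pair:
K1–K2: 50.8 mi
K2–K3: 147.7 mi
K3–K4: 164.8 mi
K4–K5: 62.1 mi
Smallest added distance is 50.8 mi, inserting between K1 and K2.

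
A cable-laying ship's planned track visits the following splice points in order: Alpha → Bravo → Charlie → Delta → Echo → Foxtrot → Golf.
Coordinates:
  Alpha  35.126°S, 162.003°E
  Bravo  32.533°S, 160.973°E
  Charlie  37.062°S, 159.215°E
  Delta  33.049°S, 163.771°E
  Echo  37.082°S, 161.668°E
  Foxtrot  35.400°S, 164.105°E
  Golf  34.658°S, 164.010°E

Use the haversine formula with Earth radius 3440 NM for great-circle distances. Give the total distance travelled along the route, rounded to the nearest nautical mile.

Leg distances:
Alpha→Bravo: 163.9 NM  (cumulative 163.9 NM)
Bravo→Charlie: 285.4 NM  (cumulative 449.3 NM)
Charlie→Delta: 328.8 NM  (cumulative 778.1 NM)
Delta→Echo: 263.2 NM  (cumulative 1041.4 NM)
Echo→Foxtrot: 155.3 NM  (cumulative 1196.7 NM)
Foxtrot→Golf: 44.8 NM  (cumulative 1241.5 NM)
Total route length ≈ 1242 NM.

1242 NM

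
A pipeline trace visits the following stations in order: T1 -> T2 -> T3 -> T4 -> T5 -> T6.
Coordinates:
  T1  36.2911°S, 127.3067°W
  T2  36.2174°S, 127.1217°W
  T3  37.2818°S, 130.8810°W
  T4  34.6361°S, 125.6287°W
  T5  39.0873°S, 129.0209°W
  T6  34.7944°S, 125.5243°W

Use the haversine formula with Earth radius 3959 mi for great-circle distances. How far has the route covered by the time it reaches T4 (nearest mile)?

578 mi

Leg distances:
T1→T2: 11.5 mi  (cumulative 11.5 mi)
T2→T3: 220.7 mi  (cumulative 232.2 mi)
T3→T4: 345.9 mi  (cumulative 578.1 mi)
Cumulative distance at T4 ≈ 578 mi.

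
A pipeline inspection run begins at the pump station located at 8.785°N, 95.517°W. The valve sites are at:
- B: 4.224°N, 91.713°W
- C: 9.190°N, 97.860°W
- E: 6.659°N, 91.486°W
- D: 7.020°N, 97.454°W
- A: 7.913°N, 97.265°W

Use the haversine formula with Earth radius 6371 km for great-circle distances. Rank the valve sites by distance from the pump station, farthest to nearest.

B, E, D, C, A

Computing each great-circle distance from 8.785°N, 95.517°W:
B 4.224°N, 91.713°W: 658.6 km
E 6.659°N, 91.486°W: 503.1 km
D 7.020°N, 97.454°W: 289.9 km
C 9.190°N, 97.860°W: 261.2 km
A 7.913°N, 97.265°W: 215.4 km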